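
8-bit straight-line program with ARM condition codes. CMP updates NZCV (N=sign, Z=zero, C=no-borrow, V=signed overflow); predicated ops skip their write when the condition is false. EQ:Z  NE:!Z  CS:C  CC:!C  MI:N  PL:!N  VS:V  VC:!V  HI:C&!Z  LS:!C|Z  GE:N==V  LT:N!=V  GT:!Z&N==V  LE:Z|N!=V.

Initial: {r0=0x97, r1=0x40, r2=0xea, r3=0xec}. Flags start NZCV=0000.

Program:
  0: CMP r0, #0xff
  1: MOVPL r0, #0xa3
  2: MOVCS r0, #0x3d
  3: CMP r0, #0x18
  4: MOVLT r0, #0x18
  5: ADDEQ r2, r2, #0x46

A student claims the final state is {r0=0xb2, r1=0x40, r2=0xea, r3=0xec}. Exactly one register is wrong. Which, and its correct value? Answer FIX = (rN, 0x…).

FIX = (r0, 0x18)

[0] flags=1000 → (cmp)
[1] flags=1000 PL?F → skip
[2] flags=1000 CS?F → skip
[3] flags=0011 → (cmp)
[4] flags=0011 LT?T → r0=0x18
[5] flags=0011 EQ?F → skip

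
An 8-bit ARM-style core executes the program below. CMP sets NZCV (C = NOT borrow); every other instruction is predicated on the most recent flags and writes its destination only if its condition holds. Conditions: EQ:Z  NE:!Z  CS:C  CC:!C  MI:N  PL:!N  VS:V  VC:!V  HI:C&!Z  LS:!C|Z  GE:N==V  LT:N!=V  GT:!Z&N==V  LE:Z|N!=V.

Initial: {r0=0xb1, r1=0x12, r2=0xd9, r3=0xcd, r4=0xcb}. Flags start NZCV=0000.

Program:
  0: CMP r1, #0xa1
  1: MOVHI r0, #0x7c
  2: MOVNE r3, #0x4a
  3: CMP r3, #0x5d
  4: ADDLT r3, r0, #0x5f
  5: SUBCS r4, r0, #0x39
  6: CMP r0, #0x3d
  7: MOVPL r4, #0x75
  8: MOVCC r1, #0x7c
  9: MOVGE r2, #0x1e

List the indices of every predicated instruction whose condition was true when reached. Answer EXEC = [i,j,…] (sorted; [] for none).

0: ✓ CMP  NZCV=0000
1: · MOVHI
2: ✓ MOVNE  r3←0x4a
3: ✓ CMP  NZCV=1000
4: ✓ ADDLT  r3←0x10
5: · SUBCS
6: ✓ CMP  NZCV=0011
7: ✓ MOVPL  r4←0x75
8: · MOVCC
9: · MOVGE

EXEC = [2,4,7]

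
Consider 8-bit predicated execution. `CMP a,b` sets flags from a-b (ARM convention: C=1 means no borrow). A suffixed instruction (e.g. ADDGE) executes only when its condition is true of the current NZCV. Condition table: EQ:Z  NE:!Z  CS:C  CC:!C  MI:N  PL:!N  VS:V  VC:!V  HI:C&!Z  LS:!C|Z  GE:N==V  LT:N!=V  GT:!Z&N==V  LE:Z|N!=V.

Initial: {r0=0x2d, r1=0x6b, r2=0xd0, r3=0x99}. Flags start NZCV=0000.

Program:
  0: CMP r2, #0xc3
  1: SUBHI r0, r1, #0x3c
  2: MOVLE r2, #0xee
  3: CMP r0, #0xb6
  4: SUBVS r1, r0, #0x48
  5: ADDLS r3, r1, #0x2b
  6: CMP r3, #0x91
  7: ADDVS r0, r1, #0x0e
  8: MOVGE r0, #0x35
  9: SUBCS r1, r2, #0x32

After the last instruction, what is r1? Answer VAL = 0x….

0: ✓ CMP  NZCV=0010
1: ✓ SUBHI  r0←0x2f
2: · MOVLE
3: ✓ CMP  NZCV=0000
4: · SUBVS
5: ✓ ADDLS  r3←0x96
6: ✓ CMP  NZCV=0010
7: · ADDVS
8: ✓ MOVGE  r0←0x35
9: ✓ SUBCS  r1←0x9e

VAL = 0x9e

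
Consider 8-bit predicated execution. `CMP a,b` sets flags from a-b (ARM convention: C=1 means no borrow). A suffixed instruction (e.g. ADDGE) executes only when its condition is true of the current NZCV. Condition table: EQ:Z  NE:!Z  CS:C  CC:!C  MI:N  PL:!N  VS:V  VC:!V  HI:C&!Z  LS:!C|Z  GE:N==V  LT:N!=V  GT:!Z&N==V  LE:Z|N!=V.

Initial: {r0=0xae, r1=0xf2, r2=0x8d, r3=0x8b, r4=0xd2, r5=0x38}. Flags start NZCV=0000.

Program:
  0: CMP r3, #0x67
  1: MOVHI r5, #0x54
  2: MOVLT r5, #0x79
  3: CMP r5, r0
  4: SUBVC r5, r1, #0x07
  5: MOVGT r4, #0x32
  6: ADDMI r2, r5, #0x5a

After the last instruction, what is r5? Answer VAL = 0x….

0: ✓ CMP  NZCV=0011
1: ✓ MOVHI  r5←0x54
2: ✓ MOVLT  r5←0x79
3: ✓ CMP  NZCV=1001
4: · SUBVC
5: ✓ MOVGT  r4←0x32
6: ✓ ADDMI  r2←0xd3

VAL = 0x79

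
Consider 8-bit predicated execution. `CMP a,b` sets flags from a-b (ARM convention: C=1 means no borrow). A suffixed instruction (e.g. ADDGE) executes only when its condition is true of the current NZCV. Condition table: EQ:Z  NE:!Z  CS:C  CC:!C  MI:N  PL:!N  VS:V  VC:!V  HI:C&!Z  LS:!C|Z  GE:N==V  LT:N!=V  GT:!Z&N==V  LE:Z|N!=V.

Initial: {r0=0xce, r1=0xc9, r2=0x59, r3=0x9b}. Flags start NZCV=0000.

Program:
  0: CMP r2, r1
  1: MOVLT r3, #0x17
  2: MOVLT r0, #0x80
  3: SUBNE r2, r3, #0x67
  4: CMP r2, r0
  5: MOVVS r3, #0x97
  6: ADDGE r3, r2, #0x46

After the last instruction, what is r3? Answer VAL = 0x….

VAL = 0x7a

0: ✓ CMP  NZCV=1001
1: · MOVLT
2: · MOVLT
3: ✓ SUBNE  r2←0x34
4: ✓ CMP  NZCV=0000
5: · MOVVS
6: ✓ ADDGE  r3←0x7a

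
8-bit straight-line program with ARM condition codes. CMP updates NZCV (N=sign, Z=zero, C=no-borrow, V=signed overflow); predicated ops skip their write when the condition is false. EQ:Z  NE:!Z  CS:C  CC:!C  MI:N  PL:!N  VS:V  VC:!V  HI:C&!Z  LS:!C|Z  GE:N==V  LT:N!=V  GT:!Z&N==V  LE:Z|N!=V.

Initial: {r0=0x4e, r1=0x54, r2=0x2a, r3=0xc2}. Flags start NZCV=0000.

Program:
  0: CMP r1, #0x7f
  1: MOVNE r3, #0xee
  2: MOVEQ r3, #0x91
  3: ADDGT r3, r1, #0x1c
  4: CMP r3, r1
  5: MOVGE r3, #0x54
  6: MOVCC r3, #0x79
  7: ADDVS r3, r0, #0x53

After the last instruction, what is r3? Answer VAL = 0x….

[0] flags=1000 → (cmp)
[1] flags=1000 NE?T → r3=0xee
[2] flags=1000 EQ?F → skip
[3] flags=1000 GT?F → skip
[4] flags=1010 → (cmp)
[5] flags=1010 GE?F → skip
[6] flags=1010 CC?F → skip
[7] flags=1010 VS?F → skip

VAL = 0xee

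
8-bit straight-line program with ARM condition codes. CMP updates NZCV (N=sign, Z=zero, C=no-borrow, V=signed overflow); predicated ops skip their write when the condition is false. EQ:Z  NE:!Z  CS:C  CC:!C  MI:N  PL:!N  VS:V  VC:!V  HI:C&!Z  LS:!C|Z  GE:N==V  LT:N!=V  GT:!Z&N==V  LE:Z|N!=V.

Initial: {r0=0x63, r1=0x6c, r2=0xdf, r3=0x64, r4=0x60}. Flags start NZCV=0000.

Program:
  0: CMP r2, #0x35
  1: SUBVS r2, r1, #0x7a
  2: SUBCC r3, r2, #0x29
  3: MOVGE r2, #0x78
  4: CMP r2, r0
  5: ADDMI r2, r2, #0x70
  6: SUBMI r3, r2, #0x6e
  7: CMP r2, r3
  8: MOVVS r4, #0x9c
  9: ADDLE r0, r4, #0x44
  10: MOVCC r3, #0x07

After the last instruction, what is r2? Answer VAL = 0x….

VAL = 0xdf

0: ✓ CMP  NZCV=1010
1: · SUBVS
2: · SUBCC
3: · MOVGE
4: ✓ CMP  NZCV=0011
5: · ADDMI
6: · SUBMI
7: ✓ CMP  NZCV=0011
8: ✓ MOVVS  r4←0x9c
9: ✓ ADDLE  r0←0xe0
10: · MOVCC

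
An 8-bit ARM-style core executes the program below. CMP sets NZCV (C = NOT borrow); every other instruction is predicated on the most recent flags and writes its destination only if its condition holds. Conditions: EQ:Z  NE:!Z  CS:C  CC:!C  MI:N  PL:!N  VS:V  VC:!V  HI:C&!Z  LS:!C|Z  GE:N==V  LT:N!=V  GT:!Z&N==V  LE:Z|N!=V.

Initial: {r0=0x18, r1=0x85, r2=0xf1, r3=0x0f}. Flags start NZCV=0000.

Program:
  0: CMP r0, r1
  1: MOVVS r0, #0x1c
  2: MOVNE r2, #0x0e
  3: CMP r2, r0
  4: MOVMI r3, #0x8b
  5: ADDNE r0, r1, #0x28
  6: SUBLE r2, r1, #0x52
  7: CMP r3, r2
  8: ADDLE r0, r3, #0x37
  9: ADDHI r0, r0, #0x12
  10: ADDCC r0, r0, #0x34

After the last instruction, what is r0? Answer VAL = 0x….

VAL = 0xd4

[0] flags=1001 → (cmp)
[1] flags=1001 VS?T → r0=0x1c
[2] flags=1001 NE?T → r2=0x0e
[3] flags=1000 → (cmp)
[4] flags=1000 MI?T → r3=0x8b
[5] flags=1000 NE?T → r0=0xad
[6] flags=1000 LE?T → r2=0x33
[7] flags=0011 → (cmp)
[8] flags=0011 LE?T → r0=0xc2
[9] flags=0011 HI?T → r0=0xd4
[10] flags=0011 CC?F → skip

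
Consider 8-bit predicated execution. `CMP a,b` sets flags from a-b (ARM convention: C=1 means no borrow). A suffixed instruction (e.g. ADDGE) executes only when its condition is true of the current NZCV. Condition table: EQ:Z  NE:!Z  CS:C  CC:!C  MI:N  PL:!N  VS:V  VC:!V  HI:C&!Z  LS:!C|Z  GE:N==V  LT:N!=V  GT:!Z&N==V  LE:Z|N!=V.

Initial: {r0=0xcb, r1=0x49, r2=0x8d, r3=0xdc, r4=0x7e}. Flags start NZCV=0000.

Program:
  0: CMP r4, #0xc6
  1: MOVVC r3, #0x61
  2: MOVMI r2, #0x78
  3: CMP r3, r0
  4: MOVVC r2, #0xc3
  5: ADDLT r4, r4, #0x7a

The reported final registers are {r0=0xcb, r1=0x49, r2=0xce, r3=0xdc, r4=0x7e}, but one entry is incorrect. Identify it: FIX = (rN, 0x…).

[0] flags=1001 → (cmp)
[1] flags=1001 VC?F → skip
[2] flags=1001 MI?T → r2=0x78
[3] flags=0010 → (cmp)
[4] flags=0010 VC?T → r2=0xc3
[5] flags=0010 LT?F → skip

FIX = (r2, 0xc3)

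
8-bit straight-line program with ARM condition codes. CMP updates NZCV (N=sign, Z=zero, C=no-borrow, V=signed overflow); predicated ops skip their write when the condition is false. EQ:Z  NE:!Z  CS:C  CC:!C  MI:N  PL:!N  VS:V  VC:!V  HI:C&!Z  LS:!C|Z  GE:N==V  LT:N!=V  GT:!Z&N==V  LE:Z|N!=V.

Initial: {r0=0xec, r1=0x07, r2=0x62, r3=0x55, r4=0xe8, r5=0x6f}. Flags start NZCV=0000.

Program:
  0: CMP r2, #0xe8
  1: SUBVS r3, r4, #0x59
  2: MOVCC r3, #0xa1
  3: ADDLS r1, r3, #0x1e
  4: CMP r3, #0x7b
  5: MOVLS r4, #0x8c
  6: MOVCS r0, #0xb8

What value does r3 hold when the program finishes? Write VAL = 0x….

VAL = 0xa1

0: ✓ CMP  NZCV=0000
1: · SUBVS
2: ✓ MOVCC  r3←0xa1
3: ✓ ADDLS  r1←0xbf
4: ✓ CMP  NZCV=0011
5: · MOVLS
6: ✓ MOVCS  r0←0xb8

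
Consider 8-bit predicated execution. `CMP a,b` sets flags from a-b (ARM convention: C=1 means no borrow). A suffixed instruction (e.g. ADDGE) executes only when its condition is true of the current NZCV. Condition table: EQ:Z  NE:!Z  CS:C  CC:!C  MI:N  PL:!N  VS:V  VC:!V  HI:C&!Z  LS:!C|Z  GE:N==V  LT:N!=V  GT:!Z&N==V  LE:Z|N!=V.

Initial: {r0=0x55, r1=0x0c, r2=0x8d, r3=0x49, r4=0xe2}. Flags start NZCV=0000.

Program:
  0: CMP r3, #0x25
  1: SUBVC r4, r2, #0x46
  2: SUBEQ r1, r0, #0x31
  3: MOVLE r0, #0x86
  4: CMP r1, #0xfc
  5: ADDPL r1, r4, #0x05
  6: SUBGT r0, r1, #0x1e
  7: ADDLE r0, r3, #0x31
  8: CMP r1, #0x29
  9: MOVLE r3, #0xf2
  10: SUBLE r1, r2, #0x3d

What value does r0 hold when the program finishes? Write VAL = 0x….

VAL = 0x2e

0: ✓ CMP  NZCV=0010
1: ✓ SUBVC  r4←0x47
2: · SUBEQ
3: · MOVLE
4: ✓ CMP  NZCV=0000
5: ✓ ADDPL  r1←0x4c
6: ✓ SUBGT  r0←0x2e
7: · ADDLE
8: ✓ CMP  NZCV=0010
9: · MOVLE
10: · SUBLE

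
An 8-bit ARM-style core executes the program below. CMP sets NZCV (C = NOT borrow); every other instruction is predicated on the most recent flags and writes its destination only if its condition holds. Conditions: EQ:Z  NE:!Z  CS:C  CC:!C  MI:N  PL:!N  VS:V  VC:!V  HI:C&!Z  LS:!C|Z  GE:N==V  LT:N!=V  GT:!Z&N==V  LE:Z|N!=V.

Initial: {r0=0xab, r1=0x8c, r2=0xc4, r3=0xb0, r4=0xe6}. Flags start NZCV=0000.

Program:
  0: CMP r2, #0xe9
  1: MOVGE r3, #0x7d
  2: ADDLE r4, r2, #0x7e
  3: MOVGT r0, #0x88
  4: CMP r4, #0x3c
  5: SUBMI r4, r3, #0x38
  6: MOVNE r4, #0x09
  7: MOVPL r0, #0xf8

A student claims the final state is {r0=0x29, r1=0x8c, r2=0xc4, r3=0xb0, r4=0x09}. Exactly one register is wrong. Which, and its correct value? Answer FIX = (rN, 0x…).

0: ✓ CMP  NZCV=1000
1: · MOVGE
2: ✓ ADDLE  r4←0x42
3: · MOVGT
4: ✓ CMP  NZCV=0010
5: · SUBMI
6: ✓ MOVNE  r4←0x09
7: ✓ MOVPL  r0←0xf8

FIX = (r0, 0xf8)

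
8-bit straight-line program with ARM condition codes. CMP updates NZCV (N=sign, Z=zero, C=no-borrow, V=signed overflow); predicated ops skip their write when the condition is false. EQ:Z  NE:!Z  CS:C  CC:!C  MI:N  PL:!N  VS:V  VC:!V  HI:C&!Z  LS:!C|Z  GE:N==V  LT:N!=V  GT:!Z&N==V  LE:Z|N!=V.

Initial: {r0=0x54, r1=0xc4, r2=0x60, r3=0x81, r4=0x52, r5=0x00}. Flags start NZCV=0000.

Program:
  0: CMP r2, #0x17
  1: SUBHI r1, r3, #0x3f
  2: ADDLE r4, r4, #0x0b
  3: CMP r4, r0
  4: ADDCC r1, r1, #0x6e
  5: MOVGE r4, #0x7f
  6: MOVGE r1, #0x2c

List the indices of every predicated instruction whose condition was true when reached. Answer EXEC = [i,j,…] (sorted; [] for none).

EXEC = [1,4]

0: ✓ CMP  NZCV=0010
1: ✓ SUBHI  r1←0x42
2: · ADDLE
3: ✓ CMP  NZCV=1000
4: ✓ ADDCC  r1←0xb0
5: · MOVGE
6: · MOVGE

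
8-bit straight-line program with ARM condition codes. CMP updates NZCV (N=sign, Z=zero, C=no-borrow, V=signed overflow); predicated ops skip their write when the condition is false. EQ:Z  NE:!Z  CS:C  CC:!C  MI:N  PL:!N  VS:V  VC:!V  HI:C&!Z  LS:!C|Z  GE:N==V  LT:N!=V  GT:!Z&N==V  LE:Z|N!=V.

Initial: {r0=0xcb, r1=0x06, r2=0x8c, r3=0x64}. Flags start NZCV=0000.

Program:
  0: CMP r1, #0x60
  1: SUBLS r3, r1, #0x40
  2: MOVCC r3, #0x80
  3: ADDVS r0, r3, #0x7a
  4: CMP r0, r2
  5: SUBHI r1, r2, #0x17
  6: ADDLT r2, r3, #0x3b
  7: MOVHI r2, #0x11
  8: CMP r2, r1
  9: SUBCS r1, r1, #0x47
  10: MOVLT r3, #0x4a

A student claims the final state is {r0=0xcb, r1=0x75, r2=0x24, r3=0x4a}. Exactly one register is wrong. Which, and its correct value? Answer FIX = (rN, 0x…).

0: ✓ CMP  NZCV=1000
1: ✓ SUBLS  r3←0xc6
2: ✓ MOVCC  r3←0x80
3: · ADDVS
4: ✓ CMP  NZCV=0010
5: ✓ SUBHI  r1←0x75
6: · ADDLT
7: ✓ MOVHI  r2←0x11
8: ✓ CMP  NZCV=1000
9: · SUBCS
10: ✓ MOVLT  r3←0x4a

FIX = (r2, 0x11)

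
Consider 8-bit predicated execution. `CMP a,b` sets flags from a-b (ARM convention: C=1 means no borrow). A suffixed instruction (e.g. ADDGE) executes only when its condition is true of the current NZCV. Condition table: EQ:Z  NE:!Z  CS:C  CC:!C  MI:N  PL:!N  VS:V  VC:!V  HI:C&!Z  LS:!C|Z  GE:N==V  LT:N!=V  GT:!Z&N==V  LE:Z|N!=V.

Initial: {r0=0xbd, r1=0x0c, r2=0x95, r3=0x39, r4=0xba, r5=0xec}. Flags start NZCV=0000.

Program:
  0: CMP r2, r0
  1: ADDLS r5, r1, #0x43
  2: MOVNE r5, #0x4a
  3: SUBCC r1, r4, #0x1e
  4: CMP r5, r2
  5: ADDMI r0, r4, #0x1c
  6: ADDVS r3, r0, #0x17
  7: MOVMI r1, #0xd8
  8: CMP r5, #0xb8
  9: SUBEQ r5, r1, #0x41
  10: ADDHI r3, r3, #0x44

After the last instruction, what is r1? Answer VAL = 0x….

0: ✓ CMP  NZCV=1000
1: ✓ ADDLS  r5←0x4f
2: ✓ MOVNE  r5←0x4a
3: ✓ SUBCC  r1←0x9c
4: ✓ CMP  NZCV=1001
5: ✓ ADDMI  r0←0xd6
6: ✓ ADDVS  r3←0xed
7: ✓ MOVMI  r1←0xd8
8: ✓ CMP  NZCV=1001
9: · SUBEQ
10: · ADDHI

VAL = 0xd8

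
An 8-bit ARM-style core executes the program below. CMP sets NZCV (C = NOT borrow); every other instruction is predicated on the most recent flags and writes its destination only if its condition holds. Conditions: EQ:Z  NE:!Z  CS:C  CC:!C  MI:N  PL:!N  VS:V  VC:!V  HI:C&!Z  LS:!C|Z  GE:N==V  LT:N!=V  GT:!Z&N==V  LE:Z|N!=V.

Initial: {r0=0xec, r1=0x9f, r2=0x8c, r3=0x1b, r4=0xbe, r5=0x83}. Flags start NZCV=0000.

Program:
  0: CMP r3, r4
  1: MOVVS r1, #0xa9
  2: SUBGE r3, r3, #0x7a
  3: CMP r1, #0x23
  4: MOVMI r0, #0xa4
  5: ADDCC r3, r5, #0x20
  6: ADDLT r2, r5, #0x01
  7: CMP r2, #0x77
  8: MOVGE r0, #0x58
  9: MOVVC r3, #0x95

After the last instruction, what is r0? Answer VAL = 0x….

VAL = 0xec

0: ✓ CMP  NZCV=0000
1: · MOVVS
2: ✓ SUBGE  r3←0xa1
3: ✓ CMP  NZCV=0011
4: · MOVMI
5: · ADDCC
6: ✓ ADDLT  r2←0x84
7: ✓ CMP  NZCV=0011
8: · MOVGE
9: · MOVVC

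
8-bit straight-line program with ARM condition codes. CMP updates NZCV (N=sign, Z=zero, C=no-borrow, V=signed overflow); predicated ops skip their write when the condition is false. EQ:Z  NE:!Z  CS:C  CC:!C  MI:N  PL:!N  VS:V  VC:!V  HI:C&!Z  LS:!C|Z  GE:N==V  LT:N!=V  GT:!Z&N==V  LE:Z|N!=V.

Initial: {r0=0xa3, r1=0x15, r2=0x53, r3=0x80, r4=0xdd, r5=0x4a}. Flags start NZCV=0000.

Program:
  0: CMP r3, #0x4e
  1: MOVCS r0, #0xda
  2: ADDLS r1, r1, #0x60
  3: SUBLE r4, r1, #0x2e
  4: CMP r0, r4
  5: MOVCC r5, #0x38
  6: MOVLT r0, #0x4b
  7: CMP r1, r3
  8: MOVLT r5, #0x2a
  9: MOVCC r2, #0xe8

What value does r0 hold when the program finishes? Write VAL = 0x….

0: ✓ CMP  NZCV=0011
1: ✓ MOVCS  r0←0xda
2: · ADDLS
3: ✓ SUBLE  r4←0xe7
4: ✓ CMP  NZCV=1000
5: ✓ MOVCC  r5←0x38
6: ✓ MOVLT  r0←0x4b
7: ✓ CMP  NZCV=1001
8: · MOVLT
9: ✓ MOVCC  r2←0xe8

VAL = 0x4b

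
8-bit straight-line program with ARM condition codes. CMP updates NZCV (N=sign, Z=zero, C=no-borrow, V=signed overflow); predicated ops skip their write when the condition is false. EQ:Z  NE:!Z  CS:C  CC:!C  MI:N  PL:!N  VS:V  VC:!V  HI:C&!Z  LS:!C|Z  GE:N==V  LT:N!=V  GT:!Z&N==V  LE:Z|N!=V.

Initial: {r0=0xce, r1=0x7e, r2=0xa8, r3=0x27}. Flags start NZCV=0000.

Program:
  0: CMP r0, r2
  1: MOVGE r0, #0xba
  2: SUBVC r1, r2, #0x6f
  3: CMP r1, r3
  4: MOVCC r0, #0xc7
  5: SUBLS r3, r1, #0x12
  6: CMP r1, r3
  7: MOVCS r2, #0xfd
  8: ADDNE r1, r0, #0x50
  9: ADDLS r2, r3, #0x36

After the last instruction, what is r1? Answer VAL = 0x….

VAL = 0x0a

0: ✓ CMP  NZCV=0010
1: ✓ MOVGE  r0←0xba
2: ✓ SUBVC  r1←0x39
3: ✓ CMP  NZCV=0010
4: · MOVCC
5: · SUBLS
6: ✓ CMP  NZCV=0010
7: ✓ MOVCS  r2←0xfd
8: ✓ ADDNE  r1←0x0a
9: · ADDLS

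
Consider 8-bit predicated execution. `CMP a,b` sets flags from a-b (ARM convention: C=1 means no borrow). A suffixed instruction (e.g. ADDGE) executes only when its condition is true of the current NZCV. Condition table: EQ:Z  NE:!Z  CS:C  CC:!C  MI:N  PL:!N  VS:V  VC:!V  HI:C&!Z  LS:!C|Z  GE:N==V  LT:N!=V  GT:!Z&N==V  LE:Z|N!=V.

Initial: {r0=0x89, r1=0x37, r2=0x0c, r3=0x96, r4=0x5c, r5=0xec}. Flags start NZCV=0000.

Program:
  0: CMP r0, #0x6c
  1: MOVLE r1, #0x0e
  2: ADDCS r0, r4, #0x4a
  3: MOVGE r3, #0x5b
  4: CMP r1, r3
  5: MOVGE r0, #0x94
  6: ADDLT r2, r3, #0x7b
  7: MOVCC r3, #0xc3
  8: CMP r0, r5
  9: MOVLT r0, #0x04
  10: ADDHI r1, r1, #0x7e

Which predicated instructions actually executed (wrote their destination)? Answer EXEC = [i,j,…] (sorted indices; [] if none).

0: ✓ CMP  NZCV=0011
1: ✓ MOVLE  r1←0x0e
2: ✓ ADDCS  r0←0xa6
3: · MOVGE
4: ✓ CMP  NZCV=0000
5: ✓ MOVGE  r0←0x94
6: · ADDLT
7: ✓ MOVCC  r3←0xc3
8: ✓ CMP  NZCV=1000
9: ✓ MOVLT  r0←0x04
10: · ADDHI

EXEC = [1,2,5,7,9]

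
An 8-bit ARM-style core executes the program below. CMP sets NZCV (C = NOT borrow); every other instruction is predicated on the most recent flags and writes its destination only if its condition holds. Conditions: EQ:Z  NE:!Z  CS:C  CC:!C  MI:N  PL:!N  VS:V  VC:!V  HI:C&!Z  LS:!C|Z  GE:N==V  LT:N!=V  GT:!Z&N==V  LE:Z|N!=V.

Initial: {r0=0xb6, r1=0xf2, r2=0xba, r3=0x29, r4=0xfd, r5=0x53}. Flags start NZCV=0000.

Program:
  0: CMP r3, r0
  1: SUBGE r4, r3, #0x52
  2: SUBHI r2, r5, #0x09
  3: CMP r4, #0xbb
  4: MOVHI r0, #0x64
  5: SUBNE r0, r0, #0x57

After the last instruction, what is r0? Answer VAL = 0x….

VAL = 0x0d

0: ✓ CMP  NZCV=0000
1: ✓ SUBGE  r4←0xd7
2: · SUBHI
3: ✓ CMP  NZCV=0010
4: ✓ MOVHI  r0←0x64
5: ✓ SUBNE  r0←0x0d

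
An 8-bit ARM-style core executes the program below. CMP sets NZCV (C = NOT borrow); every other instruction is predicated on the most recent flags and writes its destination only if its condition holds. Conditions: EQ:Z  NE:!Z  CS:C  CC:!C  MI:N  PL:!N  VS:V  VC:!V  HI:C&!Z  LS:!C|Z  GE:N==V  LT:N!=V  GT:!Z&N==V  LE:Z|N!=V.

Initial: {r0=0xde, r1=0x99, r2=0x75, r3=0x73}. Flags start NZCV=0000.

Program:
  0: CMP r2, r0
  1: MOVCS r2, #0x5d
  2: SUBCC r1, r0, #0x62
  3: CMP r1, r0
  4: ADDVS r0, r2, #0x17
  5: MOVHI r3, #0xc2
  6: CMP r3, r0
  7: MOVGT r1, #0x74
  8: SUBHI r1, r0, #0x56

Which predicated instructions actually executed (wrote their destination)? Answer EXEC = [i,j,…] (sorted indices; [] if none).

0: ✓ CMP  NZCV=1001
1: · MOVCS
2: ✓ SUBCC  r1←0x7c
3: ✓ CMP  NZCV=1001
4: ✓ ADDVS  r0←0x8c
5: · MOVHI
6: ✓ CMP  NZCV=1001
7: ✓ MOVGT  r1←0x74
8: · SUBHI

EXEC = [2,4,7]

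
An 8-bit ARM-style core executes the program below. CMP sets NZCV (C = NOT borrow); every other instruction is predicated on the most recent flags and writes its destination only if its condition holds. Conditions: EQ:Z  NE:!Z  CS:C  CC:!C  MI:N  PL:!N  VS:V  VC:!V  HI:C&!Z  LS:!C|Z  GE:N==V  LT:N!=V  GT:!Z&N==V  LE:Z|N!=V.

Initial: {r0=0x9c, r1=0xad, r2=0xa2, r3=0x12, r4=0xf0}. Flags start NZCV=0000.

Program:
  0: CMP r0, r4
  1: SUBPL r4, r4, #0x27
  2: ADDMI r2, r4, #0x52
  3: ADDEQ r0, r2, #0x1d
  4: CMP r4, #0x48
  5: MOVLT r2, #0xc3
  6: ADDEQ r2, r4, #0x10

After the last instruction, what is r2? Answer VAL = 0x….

VAL = 0xc3

[0] flags=1000 → (cmp)
[1] flags=1000 PL?F → skip
[2] flags=1000 MI?T → r2=0x42
[3] flags=1000 EQ?F → skip
[4] flags=1010 → (cmp)
[5] flags=1010 LT?T → r2=0xc3
[6] flags=1010 EQ?F → skip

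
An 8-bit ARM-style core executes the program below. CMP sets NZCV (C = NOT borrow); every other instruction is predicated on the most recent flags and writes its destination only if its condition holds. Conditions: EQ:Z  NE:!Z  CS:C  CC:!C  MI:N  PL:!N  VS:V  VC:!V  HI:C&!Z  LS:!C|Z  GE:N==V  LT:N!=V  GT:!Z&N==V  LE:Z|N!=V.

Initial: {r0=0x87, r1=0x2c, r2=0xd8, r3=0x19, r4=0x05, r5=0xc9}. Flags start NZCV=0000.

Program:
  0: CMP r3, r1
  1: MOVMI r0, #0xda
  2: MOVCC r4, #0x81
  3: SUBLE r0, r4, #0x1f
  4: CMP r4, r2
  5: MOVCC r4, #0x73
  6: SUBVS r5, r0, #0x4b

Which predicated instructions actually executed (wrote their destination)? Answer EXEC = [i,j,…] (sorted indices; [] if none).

0: ✓ CMP  NZCV=1000
1: ✓ MOVMI  r0←0xda
2: ✓ MOVCC  r4←0x81
3: ✓ SUBLE  r0←0x62
4: ✓ CMP  NZCV=1000
5: ✓ MOVCC  r4←0x73
6: · SUBVS

EXEC = [1,2,3,5]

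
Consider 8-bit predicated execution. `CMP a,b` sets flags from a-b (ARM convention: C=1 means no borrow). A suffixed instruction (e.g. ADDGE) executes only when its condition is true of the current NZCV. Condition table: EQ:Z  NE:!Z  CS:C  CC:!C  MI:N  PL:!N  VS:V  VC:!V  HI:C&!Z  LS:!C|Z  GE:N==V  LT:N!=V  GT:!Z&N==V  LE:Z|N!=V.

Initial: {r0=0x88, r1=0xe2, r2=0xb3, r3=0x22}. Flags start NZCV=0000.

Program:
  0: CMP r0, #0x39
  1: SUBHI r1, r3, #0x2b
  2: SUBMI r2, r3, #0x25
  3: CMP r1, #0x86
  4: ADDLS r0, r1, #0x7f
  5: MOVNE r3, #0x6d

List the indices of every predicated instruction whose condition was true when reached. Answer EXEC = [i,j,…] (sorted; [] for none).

0: ✓ CMP  NZCV=0011
1: ✓ SUBHI  r1←0xf7
2: · SUBMI
3: ✓ CMP  NZCV=0010
4: · ADDLS
5: ✓ MOVNE  r3←0x6d

EXEC = [1,5]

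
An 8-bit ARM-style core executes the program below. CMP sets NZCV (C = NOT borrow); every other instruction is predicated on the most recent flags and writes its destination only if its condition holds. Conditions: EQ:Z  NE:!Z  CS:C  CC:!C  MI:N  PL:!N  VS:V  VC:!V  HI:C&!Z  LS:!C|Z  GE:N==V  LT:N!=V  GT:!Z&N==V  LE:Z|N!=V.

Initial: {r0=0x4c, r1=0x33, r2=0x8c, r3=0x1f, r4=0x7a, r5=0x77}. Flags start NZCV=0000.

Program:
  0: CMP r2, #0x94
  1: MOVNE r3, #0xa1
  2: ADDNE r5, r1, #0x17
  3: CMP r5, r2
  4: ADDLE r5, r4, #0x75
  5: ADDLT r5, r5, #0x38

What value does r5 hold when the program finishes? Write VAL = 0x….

[0] flags=1000 → (cmp)
[1] flags=1000 NE?T → r3=0xa1
[2] flags=1000 NE?T → r5=0x4a
[3] flags=1001 → (cmp)
[4] flags=1001 LE?F → skip
[5] flags=1001 LT?F → skip

VAL = 0x4a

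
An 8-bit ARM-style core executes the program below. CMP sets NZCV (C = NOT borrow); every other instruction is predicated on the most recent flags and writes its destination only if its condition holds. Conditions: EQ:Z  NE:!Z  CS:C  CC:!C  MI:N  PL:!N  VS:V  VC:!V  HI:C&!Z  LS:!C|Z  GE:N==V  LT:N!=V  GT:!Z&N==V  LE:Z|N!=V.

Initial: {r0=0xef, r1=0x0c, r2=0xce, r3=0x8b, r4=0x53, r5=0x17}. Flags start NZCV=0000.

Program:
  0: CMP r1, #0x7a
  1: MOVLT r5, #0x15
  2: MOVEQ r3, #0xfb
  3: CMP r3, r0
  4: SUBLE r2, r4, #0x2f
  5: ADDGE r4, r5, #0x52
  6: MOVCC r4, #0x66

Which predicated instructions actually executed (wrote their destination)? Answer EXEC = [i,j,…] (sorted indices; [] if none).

[0] flags=1000 → (cmp)
[1] flags=1000 LT?T → r5=0x15
[2] flags=1000 EQ?F → skip
[3] flags=1000 → (cmp)
[4] flags=1000 LE?T → r2=0x24
[5] flags=1000 GE?F → skip
[6] flags=1000 CC?T → r4=0x66

EXEC = [1,4,6]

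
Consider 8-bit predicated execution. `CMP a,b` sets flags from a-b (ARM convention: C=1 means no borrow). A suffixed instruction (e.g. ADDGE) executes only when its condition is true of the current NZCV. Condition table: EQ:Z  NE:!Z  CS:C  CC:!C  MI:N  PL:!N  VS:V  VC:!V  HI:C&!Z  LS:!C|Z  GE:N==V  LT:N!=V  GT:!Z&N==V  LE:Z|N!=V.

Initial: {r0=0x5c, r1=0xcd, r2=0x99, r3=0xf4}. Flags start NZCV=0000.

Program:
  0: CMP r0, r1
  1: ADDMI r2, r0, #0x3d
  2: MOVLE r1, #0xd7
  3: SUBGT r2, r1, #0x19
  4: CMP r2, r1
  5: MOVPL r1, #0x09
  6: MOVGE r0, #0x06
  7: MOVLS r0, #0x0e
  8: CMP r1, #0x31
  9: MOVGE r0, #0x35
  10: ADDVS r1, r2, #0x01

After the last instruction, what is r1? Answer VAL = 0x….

VAL = 0xcd

[0] flags=1001 → (cmp)
[1] flags=1001 MI?T → r2=0x99
[2] flags=1001 LE?F → skip
[3] flags=1001 GT?T → r2=0xb4
[4] flags=1000 → (cmp)
[5] flags=1000 PL?F → skip
[6] flags=1000 GE?F → skip
[7] flags=1000 LS?T → r0=0x0e
[8] flags=1010 → (cmp)
[9] flags=1010 GE?F → skip
[10] flags=1010 VS?F → skip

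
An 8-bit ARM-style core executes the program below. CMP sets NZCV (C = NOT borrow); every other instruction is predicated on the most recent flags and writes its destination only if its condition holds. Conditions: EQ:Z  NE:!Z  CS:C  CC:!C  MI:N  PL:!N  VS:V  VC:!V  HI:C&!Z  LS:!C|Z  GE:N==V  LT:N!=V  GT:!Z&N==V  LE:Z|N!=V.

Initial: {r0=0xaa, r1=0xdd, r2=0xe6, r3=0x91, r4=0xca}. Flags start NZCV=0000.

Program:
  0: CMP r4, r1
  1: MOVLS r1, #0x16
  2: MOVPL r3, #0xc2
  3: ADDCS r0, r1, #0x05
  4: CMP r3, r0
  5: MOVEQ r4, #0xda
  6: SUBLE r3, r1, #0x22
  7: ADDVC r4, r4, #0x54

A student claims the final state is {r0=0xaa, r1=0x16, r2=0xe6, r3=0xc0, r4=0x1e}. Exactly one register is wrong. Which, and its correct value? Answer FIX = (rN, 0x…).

0: ✓ CMP  NZCV=1000
1: ✓ MOVLS  r1←0x16
2: · MOVPL
3: · ADDCS
4: ✓ CMP  NZCV=1000
5: · MOVEQ
6: ✓ SUBLE  r3←0xf4
7: ✓ ADDVC  r4←0x1e

FIX = (r3, 0xf4)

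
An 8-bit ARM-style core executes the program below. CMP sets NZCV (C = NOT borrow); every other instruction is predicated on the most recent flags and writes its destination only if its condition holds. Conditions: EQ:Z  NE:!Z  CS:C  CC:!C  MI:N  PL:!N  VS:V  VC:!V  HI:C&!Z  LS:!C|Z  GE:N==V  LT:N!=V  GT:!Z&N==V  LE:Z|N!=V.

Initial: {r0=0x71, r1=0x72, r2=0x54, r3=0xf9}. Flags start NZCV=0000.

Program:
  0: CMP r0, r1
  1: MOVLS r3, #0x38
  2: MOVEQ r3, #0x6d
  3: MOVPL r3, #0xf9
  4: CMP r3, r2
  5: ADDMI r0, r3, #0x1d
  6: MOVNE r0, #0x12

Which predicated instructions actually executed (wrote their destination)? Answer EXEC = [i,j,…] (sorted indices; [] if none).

EXEC = [1,5,6]

0: ✓ CMP  NZCV=1000
1: ✓ MOVLS  r3←0x38
2: · MOVEQ
3: · MOVPL
4: ✓ CMP  NZCV=1000
5: ✓ ADDMI  r0←0x55
6: ✓ MOVNE  r0←0x12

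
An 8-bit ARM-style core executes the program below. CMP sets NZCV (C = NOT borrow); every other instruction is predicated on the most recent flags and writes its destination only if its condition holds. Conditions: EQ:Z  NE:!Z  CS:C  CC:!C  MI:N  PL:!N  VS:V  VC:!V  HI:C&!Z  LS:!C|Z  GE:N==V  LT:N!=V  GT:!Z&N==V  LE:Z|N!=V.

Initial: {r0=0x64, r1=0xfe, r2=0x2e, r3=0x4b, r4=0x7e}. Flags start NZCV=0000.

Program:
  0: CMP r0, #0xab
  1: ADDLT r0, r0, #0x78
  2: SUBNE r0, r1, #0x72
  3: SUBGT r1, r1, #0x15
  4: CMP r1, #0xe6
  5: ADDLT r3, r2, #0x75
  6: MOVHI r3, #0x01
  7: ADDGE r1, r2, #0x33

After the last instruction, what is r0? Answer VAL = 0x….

0: ✓ CMP  NZCV=1001
1: · ADDLT
2: ✓ SUBNE  r0←0x8c
3: ✓ SUBGT  r1←0xe9
4: ✓ CMP  NZCV=0010
5: · ADDLT
6: ✓ MOVHI  r3←0x01
7: ✓ ADDGE  r1←0x61

VAL = 0x8c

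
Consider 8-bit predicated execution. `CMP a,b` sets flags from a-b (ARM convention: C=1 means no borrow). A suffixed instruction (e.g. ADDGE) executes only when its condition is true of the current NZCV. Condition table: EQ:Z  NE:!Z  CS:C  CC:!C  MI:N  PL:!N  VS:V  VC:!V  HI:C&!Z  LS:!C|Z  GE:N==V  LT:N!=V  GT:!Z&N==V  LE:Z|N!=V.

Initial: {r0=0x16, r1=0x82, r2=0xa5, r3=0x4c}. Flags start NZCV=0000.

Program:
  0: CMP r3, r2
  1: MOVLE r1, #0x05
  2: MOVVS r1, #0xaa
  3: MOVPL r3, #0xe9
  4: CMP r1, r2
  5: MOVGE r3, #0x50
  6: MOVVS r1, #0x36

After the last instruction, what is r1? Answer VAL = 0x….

VAL = 0xaa

0: ✓ CMP  NZCV=1001
1: · MOVLE
2: ✓ MOVVS  r1←0xaa
3: · MOVPL
4: ✓ CMP  NZCV=0010
5: ✓ MOVGE  r3←0x50
6: · MOVVS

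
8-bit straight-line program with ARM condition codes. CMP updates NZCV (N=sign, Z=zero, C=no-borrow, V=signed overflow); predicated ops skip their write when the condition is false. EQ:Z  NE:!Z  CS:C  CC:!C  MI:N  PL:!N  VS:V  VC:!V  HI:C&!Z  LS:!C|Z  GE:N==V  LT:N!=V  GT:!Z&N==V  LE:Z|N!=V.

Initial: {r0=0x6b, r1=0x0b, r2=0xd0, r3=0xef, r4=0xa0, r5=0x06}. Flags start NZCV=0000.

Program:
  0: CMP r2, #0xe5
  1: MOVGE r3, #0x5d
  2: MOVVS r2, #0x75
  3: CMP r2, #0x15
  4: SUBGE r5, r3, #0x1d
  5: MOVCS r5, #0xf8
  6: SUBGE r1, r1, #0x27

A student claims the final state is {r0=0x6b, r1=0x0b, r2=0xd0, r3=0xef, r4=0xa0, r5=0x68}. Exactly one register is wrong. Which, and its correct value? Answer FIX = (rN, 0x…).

[0] flags=1000 → (cmp)
[1] flags=1000 GE?F → skip
[2] flags=1000 VS?F → skip
[3] flags=1010 → (cmp)
[4] flags=1010 GE?F → skip
[5] flags=1010 CS?T → r5=0xf8
[6] flags=1010 GE?F → skip

FIX = (r5, 0xf8)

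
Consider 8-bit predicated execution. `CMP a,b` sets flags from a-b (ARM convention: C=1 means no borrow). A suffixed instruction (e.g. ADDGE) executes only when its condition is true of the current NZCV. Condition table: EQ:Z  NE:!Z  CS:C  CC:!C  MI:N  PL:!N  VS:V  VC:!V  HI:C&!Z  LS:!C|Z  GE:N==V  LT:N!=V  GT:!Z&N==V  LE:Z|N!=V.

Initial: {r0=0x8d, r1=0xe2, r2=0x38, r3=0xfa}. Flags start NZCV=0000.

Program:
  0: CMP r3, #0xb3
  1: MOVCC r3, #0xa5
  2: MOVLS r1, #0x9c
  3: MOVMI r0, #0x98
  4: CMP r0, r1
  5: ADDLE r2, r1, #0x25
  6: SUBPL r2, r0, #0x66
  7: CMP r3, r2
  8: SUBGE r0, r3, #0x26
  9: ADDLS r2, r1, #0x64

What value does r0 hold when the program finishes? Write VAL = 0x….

[0] flags=0010 → (cmp)
[1] flags=0010 CC?F → skip
[2] flags=0010 LS?F → skip
[3] flags=0010 MI?F → skip
[4] flags=1000 → (cmp)
[5] flags=1000 LE?T → r2=0x07
[6] flags=1000 PL?F → skip
[7] flags=1010 → (cmp)
[8] flags=1010 GE?F → skip
[9] flags=1010 LS?F → skip

VAL = 0x8d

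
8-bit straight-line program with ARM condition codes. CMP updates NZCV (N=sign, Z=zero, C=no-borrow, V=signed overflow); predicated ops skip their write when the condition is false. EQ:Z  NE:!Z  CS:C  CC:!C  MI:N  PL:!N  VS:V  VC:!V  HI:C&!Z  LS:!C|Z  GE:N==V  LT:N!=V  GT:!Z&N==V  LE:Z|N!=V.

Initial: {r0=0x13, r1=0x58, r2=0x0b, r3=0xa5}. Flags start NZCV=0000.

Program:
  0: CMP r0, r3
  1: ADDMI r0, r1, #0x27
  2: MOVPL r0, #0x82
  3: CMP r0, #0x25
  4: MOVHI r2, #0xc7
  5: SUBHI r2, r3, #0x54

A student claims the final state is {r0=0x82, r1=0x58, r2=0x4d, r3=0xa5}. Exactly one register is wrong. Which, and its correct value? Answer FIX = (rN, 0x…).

[0] flags=0000 → (cmp)
[1] flags=0000 MI?F → skip
[2] flags=0000 PL?T → r0=0x82
[3] flags=0011 → (cmp)
[4] flags=0011 HI?T → r2=0xc7
[5] flags=0011 HI?T → r2=0x51

FIX = (r2, 0x51)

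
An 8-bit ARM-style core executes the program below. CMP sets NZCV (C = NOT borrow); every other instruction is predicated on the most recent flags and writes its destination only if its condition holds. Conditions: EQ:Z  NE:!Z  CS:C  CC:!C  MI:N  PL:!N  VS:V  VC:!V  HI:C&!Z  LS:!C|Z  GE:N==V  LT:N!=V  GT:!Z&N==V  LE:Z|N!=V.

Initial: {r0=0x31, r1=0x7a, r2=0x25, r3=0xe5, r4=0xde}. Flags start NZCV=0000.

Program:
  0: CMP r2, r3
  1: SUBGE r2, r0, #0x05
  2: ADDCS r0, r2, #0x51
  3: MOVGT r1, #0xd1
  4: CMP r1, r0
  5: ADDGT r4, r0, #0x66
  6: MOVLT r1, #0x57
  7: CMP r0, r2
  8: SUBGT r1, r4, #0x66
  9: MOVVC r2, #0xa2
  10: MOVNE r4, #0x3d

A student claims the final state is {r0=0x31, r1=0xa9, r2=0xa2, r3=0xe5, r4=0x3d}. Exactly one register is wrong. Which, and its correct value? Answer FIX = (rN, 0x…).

0: ✓ CMP  NZCV=0000
1: ✓ SUBGE  r2←0x2c
2: · ADDCS
3: ✓ MOVGT  r1←0xd1
4: ✓ CMP  NZCV=1010
5: · ADDGT
6: ✓ MOVLT  r1←0x57
7: ✓ CMP  NZCV=0010
8: ✓ SUBGT  r1←0x78
9: ✓ MOVVC  r2←0xa2
10: ✓ MOVNE  r4←0x3d

FIX = (r1, 0x78)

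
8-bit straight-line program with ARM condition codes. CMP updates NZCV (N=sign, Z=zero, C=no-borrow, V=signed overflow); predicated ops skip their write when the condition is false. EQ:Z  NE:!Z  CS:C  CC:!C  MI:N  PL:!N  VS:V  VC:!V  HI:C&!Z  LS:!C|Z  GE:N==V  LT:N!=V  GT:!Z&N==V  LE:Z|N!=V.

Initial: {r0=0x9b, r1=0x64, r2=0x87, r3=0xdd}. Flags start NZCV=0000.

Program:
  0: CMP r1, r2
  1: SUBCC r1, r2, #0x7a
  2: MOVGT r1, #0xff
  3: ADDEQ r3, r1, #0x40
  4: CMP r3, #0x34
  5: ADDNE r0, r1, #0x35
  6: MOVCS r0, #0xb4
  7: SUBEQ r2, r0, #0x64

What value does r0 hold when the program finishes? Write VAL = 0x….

VAL = 0xb4

0: ✓ CMP  NZCV=1001
1: ✓ SUBCC  r1←0x0d
2: ✓ MOVGT  r1←0xff
3: · ADDEQ
4: ✓ CMP  NZCV=1010
5: ✓ ADDNE  r0←0x34
6: ✓ MOVCS  r0←0xb4
7: · SUBEQ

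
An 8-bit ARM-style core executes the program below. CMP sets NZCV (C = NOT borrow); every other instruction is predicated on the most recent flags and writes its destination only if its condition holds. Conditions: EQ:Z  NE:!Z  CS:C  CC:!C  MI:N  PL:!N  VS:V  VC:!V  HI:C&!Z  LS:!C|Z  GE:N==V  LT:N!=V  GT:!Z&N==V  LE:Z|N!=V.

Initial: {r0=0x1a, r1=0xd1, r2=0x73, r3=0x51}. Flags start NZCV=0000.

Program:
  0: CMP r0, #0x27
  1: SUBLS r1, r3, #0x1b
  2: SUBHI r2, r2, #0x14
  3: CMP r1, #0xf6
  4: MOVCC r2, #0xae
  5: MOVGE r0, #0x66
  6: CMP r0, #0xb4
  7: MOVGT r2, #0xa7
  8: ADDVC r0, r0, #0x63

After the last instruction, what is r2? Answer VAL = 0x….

VAL = 0xa7

0: ✓ CMP  NZCV=1000
1: ✓ SUBLS  r1←0x36
2: · SUBHI
3: ✓ CMP  NZCV=0000
4: ✓ MOVCC  r2←0xae
5: ✓ MOVGE  r0←0x66
6: ✓ CMP  NZCV=1001
7: ✓ MOVGT  r2←0xa7
8: · ADDVC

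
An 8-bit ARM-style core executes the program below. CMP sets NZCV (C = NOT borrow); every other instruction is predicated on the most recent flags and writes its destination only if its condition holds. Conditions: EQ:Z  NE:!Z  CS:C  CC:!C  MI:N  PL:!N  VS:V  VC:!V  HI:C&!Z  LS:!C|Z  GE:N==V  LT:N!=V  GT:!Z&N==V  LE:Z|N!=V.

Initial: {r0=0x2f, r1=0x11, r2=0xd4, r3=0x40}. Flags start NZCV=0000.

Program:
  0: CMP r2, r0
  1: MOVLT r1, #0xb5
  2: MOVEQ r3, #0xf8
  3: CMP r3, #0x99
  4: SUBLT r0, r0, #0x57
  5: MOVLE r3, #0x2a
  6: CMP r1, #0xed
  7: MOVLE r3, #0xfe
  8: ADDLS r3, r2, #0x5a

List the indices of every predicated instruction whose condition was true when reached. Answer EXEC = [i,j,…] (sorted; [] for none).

0: ✓ CMP  NZCV=1010
1: ✓ MOVLT  r1←0xb5
2: · MOVEQ
3: ✓ CMP  NZCV=1001
4: · SUBLT
5: · MOVLE
6: ✓ CMP  NZCV=1000
7: ✓ MOVLE  r3←0xfe
8: ✓ ADDLS  r3←0x2e

EXEC = [1,7,8]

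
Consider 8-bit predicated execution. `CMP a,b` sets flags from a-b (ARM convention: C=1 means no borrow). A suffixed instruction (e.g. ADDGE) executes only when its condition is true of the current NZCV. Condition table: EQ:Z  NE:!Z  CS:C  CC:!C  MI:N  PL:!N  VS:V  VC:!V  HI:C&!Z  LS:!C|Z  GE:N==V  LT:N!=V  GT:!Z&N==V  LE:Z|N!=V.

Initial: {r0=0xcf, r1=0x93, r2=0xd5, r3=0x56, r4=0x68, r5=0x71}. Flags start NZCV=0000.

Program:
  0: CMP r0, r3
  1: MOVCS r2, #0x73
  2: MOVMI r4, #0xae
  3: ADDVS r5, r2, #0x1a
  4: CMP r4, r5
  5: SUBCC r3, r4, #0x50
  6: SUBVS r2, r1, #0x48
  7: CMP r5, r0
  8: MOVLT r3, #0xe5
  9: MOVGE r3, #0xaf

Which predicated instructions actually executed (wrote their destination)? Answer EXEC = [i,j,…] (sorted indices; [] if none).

EXEC = [1,3,5,6,8]

0: ✓ CMP  NZCV=0011
1: ✓ MOVCS  r2←0x73
2: · MOVMI
3: ✓ ADDVS  r5←0x8d
4: ✓ CMP  NZCV=1001
5: ✓ SUBCC  r3←0x18
6: ✓ SUBVS  r2←0x4b
7: ✓ CMP  NZCV=1000
8: ✓ MOVLT  r3←0xe5
9: · MOVGE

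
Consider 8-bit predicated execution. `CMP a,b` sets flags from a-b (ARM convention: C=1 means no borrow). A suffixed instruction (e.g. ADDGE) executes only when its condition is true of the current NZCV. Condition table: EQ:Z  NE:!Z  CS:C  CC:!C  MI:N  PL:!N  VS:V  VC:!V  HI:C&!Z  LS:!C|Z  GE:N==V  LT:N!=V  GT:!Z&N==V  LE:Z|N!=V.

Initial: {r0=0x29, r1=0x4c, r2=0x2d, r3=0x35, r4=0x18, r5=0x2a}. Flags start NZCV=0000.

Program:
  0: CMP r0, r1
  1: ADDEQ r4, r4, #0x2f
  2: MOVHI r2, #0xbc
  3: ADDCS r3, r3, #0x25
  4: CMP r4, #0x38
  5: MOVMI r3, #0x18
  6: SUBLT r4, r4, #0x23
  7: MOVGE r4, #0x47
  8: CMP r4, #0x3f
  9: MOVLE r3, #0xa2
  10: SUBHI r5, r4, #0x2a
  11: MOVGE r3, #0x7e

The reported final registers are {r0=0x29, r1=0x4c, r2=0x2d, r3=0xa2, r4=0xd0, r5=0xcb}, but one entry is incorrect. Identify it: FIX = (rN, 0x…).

FIX = (r4, 0xf5)

[0] flags=1000 → (cmp)
[1] flags=1000 EQ?F → skip
[2] flags=1000 HI?F → skip
[3] flags=1000 CS?F → skip
[4] flags=1000 → (cmp)
[5] flags=1000 MI?T → r3=0x18
[6] flags=1000 LT?T → r4=0xf5
[7] flags=1000 GE?F → skip
[8] flags=1010 → (cmp)
[9] flags=1010 LE?T → r3=0xa2
[10] flags=1010 HI?T → r5=0xcb
[11] flags=1010 GE?F → skip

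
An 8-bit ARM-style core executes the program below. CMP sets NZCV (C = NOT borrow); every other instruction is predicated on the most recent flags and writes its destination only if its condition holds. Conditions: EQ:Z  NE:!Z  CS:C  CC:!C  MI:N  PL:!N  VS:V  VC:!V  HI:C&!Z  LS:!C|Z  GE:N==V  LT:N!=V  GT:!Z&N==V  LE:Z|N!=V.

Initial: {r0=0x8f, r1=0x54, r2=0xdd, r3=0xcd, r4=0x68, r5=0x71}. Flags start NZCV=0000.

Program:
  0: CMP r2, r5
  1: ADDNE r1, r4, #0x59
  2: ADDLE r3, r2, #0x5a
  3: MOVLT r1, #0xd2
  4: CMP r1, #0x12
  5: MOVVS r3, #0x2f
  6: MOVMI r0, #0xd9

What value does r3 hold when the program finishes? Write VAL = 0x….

0: ✓ CMP  NZCV=0011
1: ✓ ADDNE  r1←0xc1
2: ✓ ADDLE  r3←0x37
3: ✓ MOVLT  r1←0xd2
4: ✓ CMP  NZCV=1010
5: · MOVVS
6: ✓ MOVMI  r0←0xd9

VAL = 0x37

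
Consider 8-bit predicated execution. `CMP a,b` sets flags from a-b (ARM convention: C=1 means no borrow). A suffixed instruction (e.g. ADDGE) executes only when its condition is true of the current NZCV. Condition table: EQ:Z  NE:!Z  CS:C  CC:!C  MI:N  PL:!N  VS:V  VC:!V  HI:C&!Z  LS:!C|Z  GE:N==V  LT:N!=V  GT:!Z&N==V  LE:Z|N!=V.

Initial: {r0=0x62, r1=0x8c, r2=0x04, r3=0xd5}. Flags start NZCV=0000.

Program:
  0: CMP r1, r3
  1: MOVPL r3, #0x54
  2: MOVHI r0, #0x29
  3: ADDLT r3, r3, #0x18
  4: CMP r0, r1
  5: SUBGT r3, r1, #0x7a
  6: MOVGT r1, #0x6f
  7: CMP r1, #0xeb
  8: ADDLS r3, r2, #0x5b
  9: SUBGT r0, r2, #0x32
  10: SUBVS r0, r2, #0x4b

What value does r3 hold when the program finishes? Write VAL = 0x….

VAL = 0x5f

[0] flags=1000 → (cmp)
[1] flags=1000 PL?F → skip
[2] flags=1000 HI?F → skip
[3] flags=1000 LT?T → r3=0xed
[4] flags=1001 → (cmp)
[5] flags=1001 GT?T → r3=0x12
[6] flags=1001 GT?T → r1=0x6f
[7] flags=1001 → (cmp)
[8] flags=1001 LS?T → r3=0x5f
[9] flags=1001 GT?T → r0=0xd2
[10] flags=1001 VS?T → r0=0xb9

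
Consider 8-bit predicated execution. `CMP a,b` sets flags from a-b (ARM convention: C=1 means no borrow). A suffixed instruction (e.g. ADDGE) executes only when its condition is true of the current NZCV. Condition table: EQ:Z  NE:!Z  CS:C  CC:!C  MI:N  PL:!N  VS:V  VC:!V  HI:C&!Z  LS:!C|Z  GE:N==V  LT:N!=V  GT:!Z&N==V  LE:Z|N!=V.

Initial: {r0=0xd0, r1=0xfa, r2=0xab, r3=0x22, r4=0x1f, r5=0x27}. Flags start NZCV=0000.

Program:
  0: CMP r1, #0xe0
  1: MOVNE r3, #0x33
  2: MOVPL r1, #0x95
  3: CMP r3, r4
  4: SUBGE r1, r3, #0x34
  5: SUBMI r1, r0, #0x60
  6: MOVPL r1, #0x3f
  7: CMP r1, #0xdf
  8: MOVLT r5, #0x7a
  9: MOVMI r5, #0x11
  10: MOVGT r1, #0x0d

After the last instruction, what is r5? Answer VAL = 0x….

VAL = 0x27

0: ✓ CMP  NZCV=0010
1: ✓ MOVNE  r3←0x33
2: ✓ MOVPL  r1←0x95
3: ✓ CMP  NZCV=0010
4: ✓ SUBGE  r1←0xff
5: · SUBMI
6: ✓ MOVPL  r1←0x3f
7: ✓ CMP  NZCV=0000
8: · MOVLT
9: · MOVMI
10: ✓ MOVGT  r1←0x0d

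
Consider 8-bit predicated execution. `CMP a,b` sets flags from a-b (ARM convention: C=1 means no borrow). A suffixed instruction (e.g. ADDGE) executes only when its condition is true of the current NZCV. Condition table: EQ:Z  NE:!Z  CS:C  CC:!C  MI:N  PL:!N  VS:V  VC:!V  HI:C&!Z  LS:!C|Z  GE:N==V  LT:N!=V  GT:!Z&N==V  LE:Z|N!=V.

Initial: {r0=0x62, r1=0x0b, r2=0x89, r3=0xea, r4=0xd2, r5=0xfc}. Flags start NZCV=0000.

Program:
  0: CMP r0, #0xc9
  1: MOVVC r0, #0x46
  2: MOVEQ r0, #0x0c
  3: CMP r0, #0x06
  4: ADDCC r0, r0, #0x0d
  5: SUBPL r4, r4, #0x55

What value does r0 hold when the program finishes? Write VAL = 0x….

[0] flags=1001 → (cmp)
[1] flags=1001 VC?F → skip
[2] flags=1001 EQ?F → skip
[3] flags=0010 → (cmp)
[4] flags=0010 CC?F → skip
[5] flags=0010 PL?T → r4=0x7d

VAL = 0x62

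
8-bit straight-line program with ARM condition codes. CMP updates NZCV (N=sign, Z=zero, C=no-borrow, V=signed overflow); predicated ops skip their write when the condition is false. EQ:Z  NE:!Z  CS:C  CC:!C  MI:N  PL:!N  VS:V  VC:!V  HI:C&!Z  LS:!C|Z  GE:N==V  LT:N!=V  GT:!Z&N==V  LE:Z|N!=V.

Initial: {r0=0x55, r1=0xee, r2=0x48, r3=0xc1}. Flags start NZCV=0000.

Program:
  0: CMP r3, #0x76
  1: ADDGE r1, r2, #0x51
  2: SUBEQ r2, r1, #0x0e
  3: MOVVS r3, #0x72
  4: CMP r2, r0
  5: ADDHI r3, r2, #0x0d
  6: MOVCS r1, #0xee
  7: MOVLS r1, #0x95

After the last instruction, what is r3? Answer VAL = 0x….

0: ✓ CMP  NZCV=0011
1: · ADDGE
2: · SUBEQ
3: ✓ MOVVS  r3←0x72
4: ✓ CMP  NZCV=1000
5: · ADDHI
6: · MOVCS
7: ✓ MOVLS  r1←0x95

VAL = 0x72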